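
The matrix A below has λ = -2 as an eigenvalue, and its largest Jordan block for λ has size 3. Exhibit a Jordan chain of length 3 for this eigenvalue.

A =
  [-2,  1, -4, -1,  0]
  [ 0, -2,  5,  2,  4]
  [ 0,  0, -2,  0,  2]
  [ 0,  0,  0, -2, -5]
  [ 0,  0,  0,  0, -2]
A Jordan chain for λ = -2 of length 3:
v_1 = (5, 0, 0, 0, 0)ᵀ
v_2 = (-4, 5, 0, 0, 0)ᵀ
v_3 = (0, 0, 1, 0, 0)ᵀ

Let N = A − (-2)·I. We want v_3 with N^3 v_3 = 0 but N^2 v_3 ≠ 0; then v_{j-1} := N · v_j for j = 3, …, 2.

Pick v_3 = (0, 0, 1, 0, 0)ᵀ.
Then v_2 = N · v_3 = (-4, 5, 0, 0, 0)ᵀ.
Then v_1 = N · v_2 = (5, 0, 0, 0, 0)ᵀ.

Sanity check: (A − (-2)·I) v_1 = (0, 0, 0, 0, 0)ᵀ = 0. ✓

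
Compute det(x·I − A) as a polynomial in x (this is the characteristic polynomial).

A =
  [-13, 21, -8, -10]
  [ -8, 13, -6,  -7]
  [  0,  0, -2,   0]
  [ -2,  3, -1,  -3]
x^4 + 5*x^3 + 6*x^2 - 4*x - 8

Expanding det(x·I − A) (e.g. by cofactor expansion or by noting that A is similar to its Jordan form J, which has the same characteristic polynomial as A) gives
  χ_A(x) = x^4 + 5*x^3 + 6*x^2 - 4*x - 8
which factors as (x - 1)*(x + 2)^3. The eigenvalues (with algebraic multiplicities) are λ = -2 with multiplicity 3, λ = 1 with multiplicity 1.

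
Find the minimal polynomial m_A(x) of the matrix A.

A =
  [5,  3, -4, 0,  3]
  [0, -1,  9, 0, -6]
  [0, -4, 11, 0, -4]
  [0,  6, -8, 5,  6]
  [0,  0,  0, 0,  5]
x^3 - 15*x^2 + 75*x - 125

The characteristic polynomial is χ_A(x) = (x - 5)^5, so the eigenvalues are known. The minimal polynomial is
  m_A(x) = Π_λ (x − λ)^{k_λ}
where k_λ is the size of the *largest* Jordan block for λ (equivalently, the smallest k with (A − λI)^k v = 0 for every generalised eigenvector v of λ).

  λ = 5: largest Jordan block has size 3, contributing (x − 5)^3

So m_A(x) = (x - 5)^3 = x^3 - 15*x^2 + 75*x - 125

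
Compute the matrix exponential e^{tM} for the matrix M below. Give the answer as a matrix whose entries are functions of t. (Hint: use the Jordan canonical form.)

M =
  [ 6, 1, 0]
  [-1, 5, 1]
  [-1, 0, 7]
e^{tM} =
  [-t^2*exp(6*t)/2 + exp(6*t), -t^2*exp(6*t)/2 + t*exp(6*t), t^2*exp(6*t)/2]
  [-t*exp(6*t), -t*exp(6*t) + exp(6*t), t*exp(6*t)]
  [-t^2*exp(6*t)/2 - t*exp(6*t), -t^2*exp(6*t)/2, t^2*exp(6*t)/2 + t*exp(6*t) + exp(6*t)]

Strategy: write M = P · J · P⁻¹ where J is a Jordan canonical form, so e^{tM} = P · e^{tJ} · P⁻¹, and e^{tJ} can be computed block-by-block.

M has Jordan form
J =
  [6, 1, 0]
  [0, 6, 1]
  [0, 0, 6]
(up to reordering of blocks).

Per-block formulas:
  For a 3×3 Jordan block J_3(6): exp(t · J_3(6)) = e^(6t)·(I + t·N + (t^2/2)·N^2), where N is the 3×3 nilpotent shift.

After assembling e^{tJ} and conjugating by P, we get:

e^{tM} =
  [-t^2*exp(6*t)/2 + exp(6*t), -t^2*exp(6*t)/2 + t*exp(6*t), t^2*exp(6*t)/2]
  [-t*exp(6*t), -t*exp(6*t) + exp(6*t), t*exp(6*t)]
  [-t^2*exp(6*t)/2 - t*exp(6*t), -t^2*exp(6*t)/2, t^2*exp(6*t)/2 + t*exp(6*t) + exp(6*t)]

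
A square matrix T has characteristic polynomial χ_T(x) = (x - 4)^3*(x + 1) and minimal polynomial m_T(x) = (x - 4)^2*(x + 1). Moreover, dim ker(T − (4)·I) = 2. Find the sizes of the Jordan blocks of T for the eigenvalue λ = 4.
Block sizes for λ = 4: [2, 1]

Step 1 — from the characteristic polynomial, algebraic multiplicity of λ = 4 is 3. From dim ker(T − (4)·I) = 2, there are exactly 2 Jordan blocks for λ = 4.
Step 2 — from the minimal polynomial, the factor (x − 4)^2 tells us the largest block for λ = 4 has size 2.
Step 3 — with total size 3, 2 blocks, and largest block 2, the block sizes (in nonincreasing order) are [2, 1].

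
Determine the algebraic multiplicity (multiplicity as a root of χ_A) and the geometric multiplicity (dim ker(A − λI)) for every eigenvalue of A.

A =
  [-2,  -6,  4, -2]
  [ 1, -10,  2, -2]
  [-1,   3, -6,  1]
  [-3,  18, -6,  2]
λ = -4: alg = 4, geom = 2

Step 1 — factor the characteristic polynomial to read off the algebraic multiplicities:
  χ_A(x) = (x + 4)^4

Step 2 — compute geometric multiplicities via the rank-nullity identity g(λ) = n − rank(A − λI):
  rank(A − (-4)·I) = 2, so dim ker(A − (-4)·I) = n − 2 = 2

Summary:
  λ = -4: algebraic multiplicity = 4, geometric multiplicity = 2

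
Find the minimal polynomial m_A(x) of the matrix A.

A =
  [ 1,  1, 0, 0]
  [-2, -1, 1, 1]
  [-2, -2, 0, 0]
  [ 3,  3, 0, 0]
x^3

The characteristic polynomial is χ_A(x) = x^4, so the eigenvalues are known. The minimal polynomial is
  m_A(x) = Π_λ (x − λ)^{k_λ}
where k_λ is the size of the *largest* Jordan block for λ (equivalently, the smallest k with (A − λI)^k v = 0 for every generalised eigenvector v of λ).

  λ = 0: largest Jordan block has size 3, contributing (x − 0)^3

So m_A(x) = x^3 = x^3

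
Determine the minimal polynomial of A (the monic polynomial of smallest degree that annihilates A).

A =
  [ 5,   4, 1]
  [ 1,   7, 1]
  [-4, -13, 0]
x^3 - 12*x^2 + 48*x - 64

The characteristic polynomial is χ_A(x) = (x - 4)^3, so the eigenvalues are known. The minimal polynomial is
  m_A(x) = Π_λ (x − λ)^{k_λ}
where k_λ is the size of the *largest* Jordan block for λ (equivalently, the smallest k with (A − λI)^k v = 0 for every generalised eigenvector v of λ).

  λ = 4: largest Jordan block has size 3, contributing (x − 4)^3

So m_A(x) = (x - 4)^3 = x^3 - 12*x^2 + 48*x - 64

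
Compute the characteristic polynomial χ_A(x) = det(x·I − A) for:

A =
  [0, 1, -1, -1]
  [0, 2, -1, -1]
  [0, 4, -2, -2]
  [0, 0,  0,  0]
x^4

Expanding det(x·I − A) (e.g. by cofactor expansion or by noting that A is similar to its Jordan form J, which has the same characteristic polynomial as A) gives
  χ_A(x) = x^4
which factors as x^4. The eigenvalues (with algebraic multiplicities) are λ = 0 with multiplicity 4.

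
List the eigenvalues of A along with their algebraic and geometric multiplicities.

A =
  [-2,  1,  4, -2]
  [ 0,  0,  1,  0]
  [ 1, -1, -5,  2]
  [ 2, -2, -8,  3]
λ = -1: alg = 4, geom = 2

Step 1 — factor the characteristic polynomial to read off the algebraic multiplicities:
  χ_A(x) = (x + 1)^4

Step 2 — compute geometric multiplicities via the rank-nullity identity g(λ) = n − rank(A − λI):
  rank(A − (-1)·I) = 2, so dim ker(A − (-1)·I) = n − 2 = 2

Summary:
  λ = -1: algebraic multiplicity = 4, geometric multiplicity = 2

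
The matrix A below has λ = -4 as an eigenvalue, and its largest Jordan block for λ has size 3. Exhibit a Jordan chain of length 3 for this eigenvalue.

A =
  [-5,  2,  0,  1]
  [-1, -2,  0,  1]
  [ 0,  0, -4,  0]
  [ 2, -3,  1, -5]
A Jordan chain for λ = -4 of length 3:
v_1 = (1, 1, 0, -1)ᵀ
v_2 = (-1, -1, 0, 2)ᵀ
v_3 = (1, 0, 0, 0)ᵀ

Let N = A − (-4)·I. We want v_3 with N^3 v_3 = 0 but N^2 v_3 ≠ 0; then v_{j-1} := N · v_j for j = 3, …, 2.

Pick v_3 = (1, 0, 0, 0)ᵀ.
Then v_2 = N · v_3 = (-1, -1, 0, 2)ᵀ.
Then v_1 = N · v_2 = (1, 1, 0, -1)ᵀ.

Sanity check: (A − (-4)·I) v_1 = (0, 0, 0, 0)ᵀ = 0. ✓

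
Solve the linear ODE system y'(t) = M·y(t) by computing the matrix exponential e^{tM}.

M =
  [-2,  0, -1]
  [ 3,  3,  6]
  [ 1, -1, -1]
e^{tM} =
  [3*t^2/2 - 2*t + 1, t^2/2, 3*t^2/2 - t]
  [9*t^2/2 + 3*t, 3*t^2/2 + 3*t + 1, 9*t^2/2 + 6*t]
  [-3*t^2 + t, -t^2 - t, -3*t^2 - t + 1]

Strategy: write M = P · J · P⁻¹ where J is a Jordan canonical form, so e^{tM} = P · e^{tJ} · P⁻¹, and e^{tJ} can be computed block-by-block.

M has Jordan form
J =
  [0, 1, 0]
  [0, 0, 1]
  [0, 0, 0]
(up to reordering of blocks).

Per-block formulas:
  For a 3×3 Jordan block J_3(0): exp(t · J_3(0)) = e^(0t)·(I + t·N + (t^2/2)·N^2), where N is the 3×3 nilpotent shift.

After assembling e^{tJ} and conjugating by P, we get:

e^{tM} =
  [3*t^2/2 - 2*t + 1, t^2/2, 3*t^2/2 - t]
  [9*t^2/2 + 3*t, 3*t^2/2 + 3*t + 1, 9*t^2/2 + 6*t]
  [-3*t^2 + t, -t^2 - t, -3*t^2 - t + 1]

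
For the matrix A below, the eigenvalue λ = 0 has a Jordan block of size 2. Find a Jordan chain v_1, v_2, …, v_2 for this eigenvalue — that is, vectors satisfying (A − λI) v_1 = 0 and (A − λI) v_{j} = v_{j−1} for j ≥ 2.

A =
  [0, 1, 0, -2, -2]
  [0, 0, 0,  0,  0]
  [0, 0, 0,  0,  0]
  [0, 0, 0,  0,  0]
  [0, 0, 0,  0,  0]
A Jordan chain for λ = 0 of length 2:
v_1 = (1, 0, 0, 0, 0)ᵀ
v_2 = (0, 1, 0, 0, 0)ᵀ

Let N = A − (0)·I. We want v_2 with N^2 v_2 = 0 but N^1 v_2 ≠ 0; then v_{j-1} := N · v_j for j = 2, …, 2.

Pick v_2 = (0, 1, 0, 0, 0)ᵀ.
Then v_1 = N · v_2 = (1, 0, 0, 0, 0)ᵀ.

Sanity check: (A − (0)·I) v_1 = (0, 0, 0, 0, 0)ᵀ = 0. ✓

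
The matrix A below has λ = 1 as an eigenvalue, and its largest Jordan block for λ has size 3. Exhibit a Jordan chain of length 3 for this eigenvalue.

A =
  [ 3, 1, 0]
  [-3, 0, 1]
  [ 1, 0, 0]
A Jordan chain for λ = 1 of length 3:
v_1 = (1, -2, 1)ᵀ
v_2 = (2, -3, 1)ᵀ
v_3 = (1, 0, 0)ᵀ

Let N = A − (1)·I. We want v_3 with N^3 v_3 = 0 but N^2 v_3 ≠ 0; then v_{j-1} := N · v_j for j = 3, …, 2.

Pick v_3 = (1, 0, 0)ᵀ.
Then v_2 = N · v_3 = (2, -3, 1)ᵀ.
Then v_1 = N · v_2 = (1, -2, 1)ᵀ.

Sanity check: (A − (1)·I) v_1 = (0, 0, 0)ᵀ = 0. ✓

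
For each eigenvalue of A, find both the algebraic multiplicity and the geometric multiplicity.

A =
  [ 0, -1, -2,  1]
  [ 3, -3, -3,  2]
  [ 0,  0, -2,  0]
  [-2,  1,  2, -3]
λ = -2: alg = 4, geom = 2

Step 1 — factor the characteristic polynomial to read off the algebraic multiplicities:
  χ_A(x) = (x + 2)^4

Step 2 — compute geometric multiplicities via the rank-nullity identity g(λ) = n − rank(A − λI):
  rank(A − (-2)·I) = 2, so dim ker(A − (-2)·I) = n − 2 = 2

Summary:
  λ = -2: algebraic multiplicity = 4, geometric multiplicity = 2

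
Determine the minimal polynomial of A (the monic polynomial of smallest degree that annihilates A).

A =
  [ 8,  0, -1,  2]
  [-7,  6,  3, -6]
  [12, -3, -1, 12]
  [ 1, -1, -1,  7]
x^3 - 15*x^2 + 75*x - 125

The characteristic polynomial is χ_A(x) = (x - 5)^4, so the eigenvalues are known. The minimal polynomial is
  m_A(x) = Π_λ (x − λ)^{k_λ}
where k_λ is the size of the *largest* Jordan block for λ (equivalently, the smallest k with (A − λI)^k v = 0 for every generalised eigenvector v of λ).

  λ = 5: largest Jordan block has size 3, contributing (x − 5)^3

So m_A(x) = (x - 5)^3 = x^3 - 15*x^2 + 75*x - 125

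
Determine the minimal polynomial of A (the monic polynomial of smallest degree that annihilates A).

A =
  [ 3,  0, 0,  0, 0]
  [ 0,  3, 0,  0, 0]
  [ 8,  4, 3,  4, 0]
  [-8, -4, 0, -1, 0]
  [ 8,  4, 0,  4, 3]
x^2 - 2*x - 3

The characteristic polynomial is χ_A(x) = (x - 3)^4*(x + 1), so the eigenvalues are known. The minimal polynomial is
  m_A(x) = Π_λ (x − λ)^{k_λ}
where k_λ is the size of the *largest* Jordan block for λ (equivalently, the smallest k with (A − λI)^k v = 0 for every generalised eigenvector v of λ).

  λ = -1: largest Jordan block has size 1, contributing (x + 1)
  λ = 3: largest Jordan block has size 1, contributing (x − 3)

So m_A(x) = (x - 3)*(x + 1) = x^2 - 2*x - 3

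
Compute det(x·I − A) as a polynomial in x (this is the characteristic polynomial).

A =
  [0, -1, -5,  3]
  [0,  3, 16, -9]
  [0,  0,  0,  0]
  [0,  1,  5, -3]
x^4

Expanding det(x·I − A) (e.g. by cofactor expansion or by noting that A is similar to its Jordan form J, which has the same characteristic polynomial as A) gives
  χ_A(x) = x^4
which factors as x^4. The eigenvalues (with algebraic multiplicities) are λ = 0 with multiplicity 4.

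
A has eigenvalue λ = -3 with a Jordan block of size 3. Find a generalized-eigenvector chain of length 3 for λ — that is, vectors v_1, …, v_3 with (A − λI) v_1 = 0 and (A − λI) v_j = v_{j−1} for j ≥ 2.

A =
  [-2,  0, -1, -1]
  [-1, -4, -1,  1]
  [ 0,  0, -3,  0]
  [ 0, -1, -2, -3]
A Jordan chain for λ = -3 of length 3:
v_1 = (1, 0, 0, 1)ᵀ
v_2 = (1, -1, 0, 0)ᵀ
v_3 = (1, 0, 0, 0)ᵀ

Let N = A − (-3)·I. We want v_3 with N^3 v_3 = 0 but N^2 v_3 ≠ 0; then v_{j-1} := N · v_j for j = 3, …, 2.

Pick v_3 = (1, 0, 0, 0)ᵀ.
Then v_2 = N · v_3 = (1, -1, 0, 0)ᵀ.
Then v_1 = N · v_2 = (1, 0, 0, 1)ᵀ.

Sanity check: (A − (-3)·I) v_1 = (0, 0, 0, 0)ᵀ = 0. ✓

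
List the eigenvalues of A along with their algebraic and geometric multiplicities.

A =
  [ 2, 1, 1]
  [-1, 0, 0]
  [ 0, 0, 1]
λ = 1: alg = 3, geom = 1

Step 1 — factor the characteristic polynomial to read off the algebraic multiplicities:
  χ_A(x) = (x - 1)^3

Step 2 — compute geometric multiplicities via the rank-nullity identity g(λ) = n − rank(A − λI):
  rank(A − (1)·I) = 2, so dim ker(A − (1)·I) = n − 2 = 1

Summary:
  λ = 1: algebraic multiplicity = 3, geometric multiplicity = 1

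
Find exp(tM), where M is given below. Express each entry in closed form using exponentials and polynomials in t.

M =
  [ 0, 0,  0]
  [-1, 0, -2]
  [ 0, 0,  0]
e^{tM} =
  [1, 0, 0]
  [-t, 1, -2*t]
  [0, 0, 1]

Strategy: write M = P · J · P⁻¹ where J is a Jordan canonical form, so e^{tM} = P · e^{tJ} · P⁻¹, and e^{tJ} can be computed block-by-block.

M has Jordan form
J =
  [0, 1, 0]
  [0, 0, 0]
  [0, 0, 0]
(up to reordering of blocks).

Per-block formulas:
  For a 1×1 block at λ = 0: exp(t · [0]) = [e^(0t)].
  For a 2×2 Jordan block J_2(0): exp(t · J_2(0)) = e^(0t)·(I + t·N), where N is the 2×2 nilpotent shift.

After assembling e^{tJ} and conjugating by P, we get:

e^{tM} =
  [1, 0, 0]
  [-t, 1, -2*t]
  [0, 0, 1]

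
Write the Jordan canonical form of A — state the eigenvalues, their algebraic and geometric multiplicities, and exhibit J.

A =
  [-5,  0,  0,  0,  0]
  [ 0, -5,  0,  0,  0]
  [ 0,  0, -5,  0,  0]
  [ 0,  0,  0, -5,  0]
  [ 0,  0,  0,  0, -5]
J_1(-5) ⊕ J_1(-5) ⊕ J_1(-5) ⊕ J_1(-5) ⊕ J_1(-5)

The characteristic polynomial is
  det(x·I − A) = x^5 + 25*x^4 + 250*x^3 + 1250*x^2 + 3125*x + 3125 = (x + 5)^5

Eigenvalues and multiplicities (the geometric multiplicity of λ is n − rank(A − λI), which equals the number of Jordan blocks for λ):
  λ = -5: algebraic multiplicity = 5, geometric multiplicity = 5

Determining the block sizes for each eigenvalue:
  λ = -5: gm = am = 5, so every block has size 1 → block sizes [1, 1, 1, 1, 1]

Assembling the blocks gives a Jordan form
J =
  [-5,  0,  0,  0,  0]
  [ 0, -5,  0,  0,  0]
  [ 0,  0, -5,  0,  0]
  [ 0,  0,  0, -5,  0]
  [ 0,  0,  0,  0, -5]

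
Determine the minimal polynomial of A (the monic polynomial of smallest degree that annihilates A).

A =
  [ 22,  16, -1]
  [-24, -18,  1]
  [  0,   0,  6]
x^3 - 10*x^2 + 12*x + 72

The characteristic polynomial is χ_A(x) = (x - 6)^2*(x + 2), so the eigenvalues are known. The minimal polynomial is
  m_A(x) = Π_λ (x − λ)^{k_λ}
where k_λ is the size of the *largest* Jordan block for λ (equivalently, the smallest k with (A − λI)^k v = 0 for every generalised eigenvector v of λ).

  λ = -2: largest Jordan block has size 1, contributing (x + 2)
  λ = 6: largest Jordan block has size 2, contributing (x − 6)^2

So m_A(x) = (x - 6)^2*(x + 2) = x^3 - 10*x^2 + 12*x + 72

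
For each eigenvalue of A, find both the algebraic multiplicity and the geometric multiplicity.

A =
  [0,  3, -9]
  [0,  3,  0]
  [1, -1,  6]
λ = 3: alg = 3, geom = 2

Step 1 — factor the characteristic polynomial to read off the algebraic multiplicities:
  χ_A(x) = (x - 3)^3

Step 2 — compute geometric multiplicities via the rank-nullity identity g(λ) = n − rank(A − λI):
  rank(A − (3)·I) = 1, so dim ker(A − (3)·I) = n − 1 = 2

Summary:
  λ = 3: algebraic multiplicity = 3, geometric multiplicity = 2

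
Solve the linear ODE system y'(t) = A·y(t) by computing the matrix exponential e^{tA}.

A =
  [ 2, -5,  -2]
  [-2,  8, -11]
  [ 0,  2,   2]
e^{tA} =
  [7*t^2*exp(4*t) - 2*t*exp(4*t) + exp(4*t), -7*t^2*exp(4*t) - 5*t*exp(4*t), 63*t^2*exp(4*t)/2 - 2*t*exp(4*t)]
  [-2*t^2*exp(4*t) - 2*t*exp(4*t), 2*t^2*exp(4*t) + 4*t*exp(4*t) + exp(4*t), -9*t^2*exp(4*t) - 11*t*exp(4*t)]
  [-2*t^2*exp(4*t), 2*t^2*exp(4*t) + 2*t*exp(4*t), -9*t^2*exp(4*t) - 2*t*exp(4*t) + exp(4*t)]

Strategy: write A = P · J · P⁻¹ where J is a Jordan canonical form, so e^{tA} = P · e^{tJ} · P⁻¹, and e^{tJ} can be computed block-by-block.

A has Jordan form
J =
  [4, 1, 0]
  [0, 4, 1]
  [0, 0, 4]
(up to reordering of blocks).

Per-block formulas:
  For a 3×3 Jordan block J_3(4): exp(t · J_3(4)) = e^(4t)·(I + t·N + (t^2/2)·N^2), where N is the 3×3 nilpotent shift.

After assembling e^{tJ} and conjugating by P, we get:

e^{tA} =
  [7*t^2*exp(4*t) - 2*t*exp(4*t) + exp(4*t), -7*t^2*exp(4*t) - 5*t*exp(4*t), 63*t^2*exp(4*t)/2 - 2*t*exp(4*t)]
  [-2*t^2*exp(4*t) - 2*t*exp(4*t), 2*t^2*exp(4*t) + 4*t*exp(4*t) + exp(4*t), -9*t^2*exp(4*t) - 11*t*exp(4*t)]
  [-2*t^2*exp(4*t), 2*t^2*exp(4*t) + 2*t*exp(4*t), -9*t^2*exp(4*t) - 2*t*exp(4*t) + exp(4*t)]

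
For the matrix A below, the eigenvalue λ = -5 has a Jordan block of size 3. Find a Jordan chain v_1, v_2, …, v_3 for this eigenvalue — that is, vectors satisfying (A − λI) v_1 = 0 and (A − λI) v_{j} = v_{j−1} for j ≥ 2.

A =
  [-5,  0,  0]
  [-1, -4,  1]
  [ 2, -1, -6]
A Jordan chain for λ = -5 of length 3:
v_1 = (0, 1, -1)ᵀ
v_2 = (0, -1, 2)ᵀ
v_3 = (1, 0, 0)ᵀ

Let N = A − (-5)·I. We want v_3 with N^3 v_3 = 0 but N^2 v_3 ≠ 0; then v_{j-1} := N · v_j for j = 3, …, 2.

Pick v_3 = (1, 0, 0)ᵀ.
Then v_2 = N · v_3 = (0, -1, 2)ᵀ.
Then v_1 = N · v_2 = (0, 1, -1)ᵀ.

Sanity check: (A − (-5)·I) v_1 = (0, 0, 0)ᵀ = 0. ✓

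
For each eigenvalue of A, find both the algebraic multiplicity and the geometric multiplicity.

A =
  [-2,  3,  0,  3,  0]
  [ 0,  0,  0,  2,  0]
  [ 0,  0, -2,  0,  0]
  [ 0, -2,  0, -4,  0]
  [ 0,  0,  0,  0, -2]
λ = -2: alg = 5, geom = 4

Step 1 — factor the characteristic polynomial to read off the algebraic multiplicities:
  χ_A(x) = (x + 2)^5

Step 2 — compute geometric multiplicities via the rank-nullity identity g(λ) = n − rank(A − λI):
  rank(A − (-2)·I) = 1, so dim ker(A − (-2)·I) = n − 1 = 4

Summary:
  λ = -2: algebraic multiplicity = 5, geometric multiplicity = 4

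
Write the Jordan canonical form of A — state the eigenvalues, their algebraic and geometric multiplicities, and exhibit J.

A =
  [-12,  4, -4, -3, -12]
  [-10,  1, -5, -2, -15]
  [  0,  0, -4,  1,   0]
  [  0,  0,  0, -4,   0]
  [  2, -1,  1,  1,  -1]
J_2(-4) ⊕ J_2(-4) ⊕ J_1(-4)

The characteristic polynomial is
  det(x·I − A) = x^5 + 20*x^4 + 160*x^3 + 640*x^2 + 1280*x + 1024 = (x + 4)^5

Eigenvalues and multiplicities (the geometric multiplicity of λ is n − rank(A − λI), which equals the number of Jordan blocks for λ):
  λ = -4: algebraic multiplicity = 5, geometric multiplicity = 3

Determining the block sizes for each eigenvalue:
  λ = -4: with am = 5 and gm = 3, the partition is not yet determined (e.g. several partitions of 5 into 3 parts exist). Let N = A − (-4)·I. Computing rank(N^1) = 2, rank(N^2) = 0; the number of blocks of size ≥ j is rank(N^{j−1}) − rank(N^j), giving [3, 2]. So we have 2 block(s) of size 2, 1 block(s) of size 1 → block sizes [2, 2, 1]

Assembling the blocks gives a Jordan form
J =
  [-4,  1,  0,  0,  0]
  [ 0, -4,  0,  0,  0]
  [ 0,  0, -4,  1,  0]
  [ 0,  0,  0, -4,  0]
  [ 0,  0,  0,  0, -4]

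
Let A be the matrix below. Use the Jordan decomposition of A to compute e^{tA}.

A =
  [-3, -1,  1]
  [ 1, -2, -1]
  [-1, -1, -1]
e^{tA} =
  [-t^2*exp(-2*t)/2 - t*exp(-2*t) + exp(-2*t), -t*exp(-2*t), t^2*exp(-2*t)/2 + t*exp(-2*t)]
  [t*exp(-2*t), exp(-2*t), -t*exp(-2*t)]
  [-t^2*exp(-2*t)/2 - t*exp(-2*t), -t*exp(-2*t), t^2*exp(-2*t)/2 + t*exp(-2*t) + exp(-2*t)]

Strategy: write A = P · J · P⁻¹ where J is a Jordan canonical form, so e^{tA} = P · e^{tJ} · P⁻¹, and e^{tJ} can be computed block-by-block.

A has Jordan form
J =
  [-2,  1,  0]
  [ 0, -2,  1]
  [ 0,  0, -2]
(up to reordering of blocks).

Per-block formulas:
  For a 3×3 Jordan block J_3(-2): exp(t · J_3(-2)) = e^(-2t)·(I + t·N + (t^2/2)·N^2), where N is the 3×3 nilpotent shift.

After assembling e^{tJ} and conjugating by P, we get:

e^{tA} =
  [-t^2*exp(-2*t)/2 - t*exp(-2*t) + exp(-2*t), -t*exp(-2*t), t^2*exp(-2*t)/2 + t*exp(-2*t)]
  [t*exp(-2*t), exp(-2*t), -t*exp(-2*t)]
  [-t^2*exp(-2*t)/2 - t*exp(-2*t), -t*exp(-2*t), t^2*exp(-2*t)/2 + t*exp(-2*t) + exp(-2*t)]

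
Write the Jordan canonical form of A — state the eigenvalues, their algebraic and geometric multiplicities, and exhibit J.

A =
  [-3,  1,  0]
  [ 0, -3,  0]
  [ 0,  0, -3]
J_2(-3) ⊕ J_1(-3)

The characteristic polynomial is
  det(x·I − A) = x^3 + 9*x^2 + 27*x + 27 = (x + 3)^3

Eigenvalues and multiplicities (the geometric multiplicity of λ is n − rank(A − λI), which equals the number of Jordan blocks for λ):
  λ = -3: algebraic multiplicity = 3, geometric multiplicity = 2

Determining the block sizes for each eigenvalue:
  λ = -3: 2 blocks summing to 3 forces exactly one block of size 2 and the rest size 1 → block sizes [2, 1]

Assembling the blocks gives a Jordan form
J =
  [-3,  1,  0]
  [ 0, -3,  0]
  [ 0,  0, -3]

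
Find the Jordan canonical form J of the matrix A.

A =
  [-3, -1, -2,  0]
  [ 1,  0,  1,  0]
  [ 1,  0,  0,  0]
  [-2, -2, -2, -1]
J_3(-1) ⊕ J_1(-1)

The characteristic polynomial is
  det(x·I − A) = x^4 + 4*x^3 + 6*x^2 + 4*x + 1 = (x + 1)^4

Eigenvalues and multiplicities (the geometric multiplicity of λ is n − rank(A − λI), which equals the number of Jordan blocks for λ):
  λ = -1: algebraic multiplicity = 4, geometric multiplicity = 2

Determining the block sizes for each eigenvalue:
  λ = -1: with am = 4 and gm = 2, the partition is not yet determined (e.g. several partitions of 4 into 2 parts exist). Let N = A − (-1)·I. Computing rank(N^1) = 2, rank(N^2) = 1, rank(N^3) = 0; the number of blocks of size ≥ j is rank(N^{j−1}) − rank(N^j), giving [2, 1, 1]. So we have 1 block(s) of size 3, 1 block(s) of size 1 → block sizes [3, 1]

Assembling the blocks gives a Jordan form
J =
  [-1,  1,  0,  0]
  [ 0, -1,  1,  0]
  [ 0,  0, -1,  0]
  [ 0,  0,  0, -1]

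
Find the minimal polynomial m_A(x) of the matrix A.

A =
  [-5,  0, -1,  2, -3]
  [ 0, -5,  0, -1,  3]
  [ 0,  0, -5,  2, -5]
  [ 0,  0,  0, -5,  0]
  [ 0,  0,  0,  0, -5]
x^3 + 15*x^2 + 75*x + 125

The characteristic polynomial is χ_A(x) = (x + 5)^5, so the eigenvalues are known. The minimal polynomial is
  m_A(x) = Π_λ (x − λ)^{k_λ}
where k_λ is the size of the *largest* Jordan block for λ (equivalently, the smallest k with (A − λI)^k v = 0 for every generalised eigenvector v of λ).

  λ = -5: largest Jordan block has size 3, contributing (x + 5)^3

So m_A(x) = (x + 5)^3 = x^3 + 15*x^2 + 75*x + 125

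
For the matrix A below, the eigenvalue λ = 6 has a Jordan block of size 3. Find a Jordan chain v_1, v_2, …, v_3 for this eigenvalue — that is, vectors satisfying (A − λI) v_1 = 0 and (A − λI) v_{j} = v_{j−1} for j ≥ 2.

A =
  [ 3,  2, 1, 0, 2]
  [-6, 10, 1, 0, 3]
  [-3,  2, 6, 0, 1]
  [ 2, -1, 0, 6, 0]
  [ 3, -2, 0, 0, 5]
A Jordan chain for λ = 6 of length 3:
v_1 = (-1, -2, -1, 1, 1)ᵀ
v_2 = (1, 1, 0, 0, 0)ᵀ
v_3 = (0, 0, 1, 0, 0)ᵀ

Let N = A − (6)·I. We want v_3 with N^3 v_3 = 0 but N^2 v_3 ≠ 0; then v_{j-1} := N · v_j for j = 3, …, 2.

Pick v_3 = (0, 0, 1, 0, 0)ᵀ.
Then v_2 = N · v_3 = (1, 1, 0, 0, 0)ᵀ.
Then v_1 = N · v_2 = (-1, -2, -1, 1, 1)ᵀ.

Sanity check: (A − (6)·I) v_1 = (0, 0, 0, 0, 0)ᵀ = 0. ✓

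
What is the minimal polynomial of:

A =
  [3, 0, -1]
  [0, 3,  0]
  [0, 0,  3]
x^2 - 6*x + 9

The characteristic polynomial is χ_A(x) = (x - 3)^3, so the eigenvalues are known. The minimal polynomial is
  m_A(x) = Π_λ (x − λ)^{k_λ}
where k_λ is the size of the *largest* Jordan block for λ (equivalently, the smallest k with (A − λI)^k v = 0 for every generalised eigenvector v of λ).

  λ = 3: largest Jordan block has size 2, contributing (x − 3)^2

So m_A(x) = (x - 3)^2 = x^2 - 6*x + 9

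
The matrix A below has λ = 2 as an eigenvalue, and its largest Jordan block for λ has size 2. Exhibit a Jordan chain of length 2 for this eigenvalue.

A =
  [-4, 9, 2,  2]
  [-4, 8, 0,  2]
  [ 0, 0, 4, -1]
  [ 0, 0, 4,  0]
A Jordan chain for λ = 2 of length 2:
v_1 = (-6, -4, 0, 0)ᵀ
v_2 = (1, 0, 0, 0)ᵀ

Let N = A − (2)·I. We want v_2 with N^2 v_2 = 0 but N^1 v_2 ≠ 0; then v_{j-1} := N · v_j for j = 2, …, 2.

Pick v_2 = (1, 0, 0, 0)ᵀ.
Then v_1 = N · v_2 = (-6, -4, 0, 0)ᵀ.

Sanity check: (A − (2)·I) v_1 = (0, 0, 0, 0)ᵀ = 0. ✓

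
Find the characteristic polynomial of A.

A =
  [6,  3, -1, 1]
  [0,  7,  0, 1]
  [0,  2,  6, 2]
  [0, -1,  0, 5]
x^4 - 24*x^3 + 216*x^2 - 864*x + 1296

Expanding det(x·I − A) (e.g. by cofactor expansion or by noting that A is similar to its Jordan form J, which has the same characteristic polynomial as A) gives
  χ_A(x) = x^4 - 24*x^3 + 216*x^2 - 864*x + 1296
which factors as (x - 6)^4. The eigenvalues (with algebraic multiplicities) are λ = 6 with multiplicity 4.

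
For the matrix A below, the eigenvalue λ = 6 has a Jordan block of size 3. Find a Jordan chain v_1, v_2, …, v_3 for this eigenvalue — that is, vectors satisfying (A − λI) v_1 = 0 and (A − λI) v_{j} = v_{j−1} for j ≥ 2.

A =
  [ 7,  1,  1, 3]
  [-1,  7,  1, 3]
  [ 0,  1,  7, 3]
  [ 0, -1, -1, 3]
A Jordan chain for λ = 6 of length 3:
v_1 = (0, -2, -1, 1)ᵀ
v_2 = (1, -1, 0, 0)ᵀ
v_3 = (1, 0, 0, 0)ᵀ

Let N = A − (6)·I. We want v_3 with N^3 v_3 = 0 but N^2 v_3 ≠ 0; then v_{j-1} := N · v_j for j = 3, …, 2.

Pick v_3 = (1, 0, 0, 0)ᵀ.
Then v_2 = N · v_3 = (1, -1, 0, 0)ᵀ.
Then v_1 = N · v_2 = (0, -2, -1, 1)ᵀ.

Sanity check: (A − (6)·I) v_1 = (0, 0, 0, 0)ᵀ = 0. ✓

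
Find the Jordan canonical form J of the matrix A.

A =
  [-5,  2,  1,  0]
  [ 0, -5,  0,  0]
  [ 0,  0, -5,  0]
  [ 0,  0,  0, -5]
J_2(-5) ⊕ J_1(-5) ⊕ J_1(-5)

The characteristic polynomial is
  det(x·I − A) = x^4 + 20*x^3 + 150*x^2 + 500*x + 625 = (x + 5)^4

Eigenvalues and multiplicities (the geometric multiplicity of λ is n − rank(A − λI), which equals the number of Jordan blocks for λ):
  λ = -5: algebraic multiplicity = 4, geometric multiplicity = 3

Determining the block sizes for each eigenvalue:
  λ = -5: 3 blocks summing to 4 forces exactly one block of size 2 and the rest size 1 → block sizes [2, 1, 1]

Assembling the blocks gives a Jordan form
J =
  [-5,  1,  0,  0]
  [ 0, -5,  0,  0]
  [ 0,  0, -5,  0]
  [ 0,  0,  0, -5]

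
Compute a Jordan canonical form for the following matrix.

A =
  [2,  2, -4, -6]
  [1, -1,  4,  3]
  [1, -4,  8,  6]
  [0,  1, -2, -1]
J_3(2) ⊕ J_1(2)

The characteristic polynomial is
  det(x·I − A) = x^4 - 8*x^3 + 24*x^2 - 32*x + 16 = (x - 2)^4

Eigenvalues and multiplicities (the geometric multiplicity of λ is n − rank(A − λI), which equals the number of Jordan blocks for λ):
  λ = 2: algebraic multiplicity = 4, geometric multiplicity = 2

Determining the block sizes for each eigenvalue:
  λ = 2: with am = 4 and gm = 2, the partition is not yet determined (e.g. several partitions of 4 into 2 parts exist). Let N = A − (2)·I. Computing rank(N^1) = 2, rank(N^2) = 1, rank(N^3) = 0; the number of blocks of size ≥ j is rank(N^{j−1}) − rank(N^j), giving [2, 1, 1]. So we have 1 block(s) of size 3, 1 block(s) of size 1 → block sizes [3, 1]

Assembling the blocks gives a Jordan form
J =
  [2, 1, 0, 0]
  [0, 2, 1, 0]
  [0, 0, 2, 0]
  [0, 0, 0, 2]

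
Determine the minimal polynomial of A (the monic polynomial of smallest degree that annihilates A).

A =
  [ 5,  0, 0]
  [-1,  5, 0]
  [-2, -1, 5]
x^3 - 15*x^2 + 75*x - 125

The characteristic polynomial is χ_A(x) = (x - 5)^3, so the eigenvalues are known. The minimal polynomial is
  m_A(x) = Π_λ (x − λ)^{k_λ}
where k_λ is the size of the *largest* Jordan block for λ (equivalently, the smallest k with (A − λI)^k v = 0 for every generalised eigenvector v of λ).

  λ = 5: largest Jordan block has size 3, contributing (x − 5)^3

So m_A(x) = (x - 5)^3 = x^3 - 15*x^2 + 75*x - 125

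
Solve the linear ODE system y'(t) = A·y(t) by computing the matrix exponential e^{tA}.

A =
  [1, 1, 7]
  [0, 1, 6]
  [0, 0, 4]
e^{tA} =
  [exp(t), t*exp(t), -2*t*exp(t) + 3*exp(4*t) - 3*exp(t)]
  [0, exp(t), 2*exp(4*t) - 2*exp(t)]
  [0, 0, exp(4*t)]

Strategy: write A = P · J · P⁻¹ where J is a Jordan canonical form, so e^{tA} = P · e^{tJ} · P⁻¹, and e^{tJ} can be computed block-by-block.

A has Jordan form
J =
  [1, 1, 0]
  [0, 1, 0]
  [0, 0, 4]
(up to reordering of blocks).

Per-block formulas:
  For a 2×2 Jordan block J_2(1): exp(t · J_2(1)) = e^(1t)·(I + t·N), where N is the 2×2 nilpotent shift.
  For a 1×1 block at λ = 4: exp(t · [4]) = [e^(4t)].

After assembling e^{tJ} and conjugating by P, we get:

e^{tA} =
  [exp(t), t*exp(t), -2*t*exp(t) + 3*exp(4*t) - 3*exp(t)]
  [0, exp(t), 2*exp(4*t) - 2*exp(t)]
  [0, 0, exp(4*t)]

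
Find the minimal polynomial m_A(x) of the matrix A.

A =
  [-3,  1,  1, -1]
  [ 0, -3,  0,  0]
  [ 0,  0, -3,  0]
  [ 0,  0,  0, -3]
x^2 + 6*x + 9

The characteristic polynomial is χ_A(x) = (x + 3)^4, so the eigenvalues are known. The minimal polynomial is
  m_A(x) = Π_λ (x − λ)^{k_λ}
where k_λ is the size of the *largest* Jordan block for λ (equivalently, the smallest k with (A − λI)^k v = 0 for every generalised eigenvector v of λ).

  λ = -3: largest Jordan block has size 2, contributing (x + 3)^2

So m_A(x) = (x + 3)^2 = x^2 + 6*x + 9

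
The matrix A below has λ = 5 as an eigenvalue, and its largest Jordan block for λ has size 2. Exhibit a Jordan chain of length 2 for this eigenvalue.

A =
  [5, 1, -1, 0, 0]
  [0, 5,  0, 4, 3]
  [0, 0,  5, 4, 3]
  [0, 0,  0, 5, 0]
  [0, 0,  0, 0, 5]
A Jordan chain for λ = 5 of length 2:
v_1 = (1, 0, 0, 0, 0)ᵀ
v_2 = (0, 1, 0, 0, 0)ᵀ

Let N = A − (5)·I. We want v_2 with N^2 v_2 = 0 but N^1 v_2 ≠ 0; then v_{j-1} := N · v_j for j = 2, …, 2.

Pick v_2 = (0, 1, 0, 0, 0)ᵀ.
Then v_1 = N · v_2 = (1, 0, 0, 0, 0)ᵀ.

Sanity check: (A − (5)·I) v_1 = (0, 0, 0, 0, 0)ᵀ = 0. ✓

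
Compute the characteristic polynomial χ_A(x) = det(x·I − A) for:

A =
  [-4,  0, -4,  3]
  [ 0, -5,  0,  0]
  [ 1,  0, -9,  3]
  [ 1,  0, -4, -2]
x^4 + 20*x^3 + 150*x^2 + 500*x + 625

Expanding det(x·I − A) (e.g. by cofactor expansion or by noting that A is similar to its Jordan form J, which has the same characteristic polynomial as A) gives
  χ_A(x) = x^4 + 20*x^3 + 150*x^2 + 500*x + 625
which factors as (x + 5)^4. The eigenvalues (with algebraic multiplicities) are λ = -5 with multiplicity 4.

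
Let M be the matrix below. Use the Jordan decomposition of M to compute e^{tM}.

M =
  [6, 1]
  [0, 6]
e^{tM} =
  [exp(6*t), t*exp(6*t)]
  [0, exp(6*t)]

Strategy: write M = P · J · P⁻¹ where J is a Jordan canonical form, so e^{tM} = P · e^{tJ} · P⁻¹, and e^{tJ} can be computed block-by-block.

M has Jordan form
J =
  [6, 1]
  [0, 6]
(up to reordering of blocks).

Per-block formulas:
  For a 2×2 Jordan block J_2(6): exp(t · J_2(6)) = e^(6t)·(I + t·N), where N is the 2×2 nilpotent shift.

After assembling e^{tJ} and conjugating by P, we get:

e^{tM} =
  [exp(6*t), t*exp(6*t)]
  [0, exp(6*t)]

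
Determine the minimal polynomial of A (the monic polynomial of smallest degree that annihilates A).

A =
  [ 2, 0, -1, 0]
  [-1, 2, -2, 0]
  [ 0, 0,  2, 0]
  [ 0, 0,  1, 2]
x^3 - 6*x^2 + 12*x - 8

The characteristic polynomial is χ_A(x) = (x - 2)^4, so the eigenvalues are known. The minimal polynomial is
  m_A(x) = Π_λ (x − λ)^{k_λ}
where k_λ is the size of the *largest* Jordan block for λ (equivalently, the smallest k with (A − λI)^k v = 0 for every generalised eigenvector v of λ).

  λ = 2: largest Jordan block has size 3, contributing (x − 2)^3

So m_A(x) = (x - 2)^3 = x^3 - 6*x^2 + 12*x - 8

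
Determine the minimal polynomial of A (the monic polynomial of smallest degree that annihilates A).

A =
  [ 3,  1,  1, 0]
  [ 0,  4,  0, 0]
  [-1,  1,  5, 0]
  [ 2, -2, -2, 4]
x^2 - 8*x + 16

The characteristic polynomial is χ_A(x) = (x - 4)^4, so the eigenvalues are known. The minimal polynomial is
  m_A(x) = Π_λ (x − λ)^{k_λ}
where k_λ is the size of the *largest* Jordan block for λ (equivalently, the smallest k with (A − λI)^k v = 0 for every generalised eigenvector v of λ).

  λ = 4: largest Jordan block has size 2, contributing (x − 4)^2

So m_A(x) = (x - 4)^2 = x^2 - 8*x + 16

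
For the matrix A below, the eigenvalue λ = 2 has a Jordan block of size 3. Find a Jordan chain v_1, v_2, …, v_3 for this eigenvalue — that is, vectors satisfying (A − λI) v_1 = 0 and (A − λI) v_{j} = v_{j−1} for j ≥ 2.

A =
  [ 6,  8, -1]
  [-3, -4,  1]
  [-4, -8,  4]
A Jordan chain for λ = 2 of length 3:
v_1 = (-4, 2, 0)ᵀ
v_2 = (4, -3, -4)ᵀ
v_3 = (1, 0, 0)ᵀ

Let N = A − (2)·I. We want v_3 with N^3 v_3 = 0 but N^2 v_3 ≠ 0; then v_{j-1} := N · v_j for j = 3, …, 2.

Pick v_3 = (1, 0, 0)ᵀ.
Then v_2 = N · v_3 = (4, -3, -4)ᵀ.
Then v_1 = N · v_2 = (-4, 2, 0)ᵀ.

Sanity check: (A − (2)·I) v_1 = (0, 0, 0)ᵀ = 0. ✓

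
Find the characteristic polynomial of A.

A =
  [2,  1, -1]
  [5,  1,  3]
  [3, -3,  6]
x^3 - 9*x^2 + 27*x - 27

Expanding det(x·I − A) (e.g. by cofactor expansion or by noting that A is similar to its Jordan form J, which has the same characteristic polynomial as A) gives
  χ_A(x) = x^3 - 9*x^2 + 27*x - 27
which factors as (x - 3)^3. The eigenvalues (with algebraic multiplicities) are λ = 3 with multiplicity 3.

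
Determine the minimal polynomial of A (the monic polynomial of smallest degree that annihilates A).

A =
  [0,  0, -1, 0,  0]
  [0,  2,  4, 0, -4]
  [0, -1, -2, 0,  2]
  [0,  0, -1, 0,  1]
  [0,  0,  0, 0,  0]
x^3

The characteristic polynomial is χ_A(x) = x^5, so the eigenvalues are known. The minimal polynomial is
  m_A(x) = Π_λ (x − λ)^{k_λ}
where k_λ is the size of the *largest* Jordan block for λ (equivalently, the smallest k with (A − λI)^k v = 0 for every generalised eigenvector v of λ).

  λ = 0: largest Jordan block has size 3, contributing (x − 0)^3

So m_A(x) = x^3 = x^3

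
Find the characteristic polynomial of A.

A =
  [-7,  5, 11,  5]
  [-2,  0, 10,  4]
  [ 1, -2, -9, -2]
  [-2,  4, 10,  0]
x^4 + 16*x^3 + 96*x^2 + 256*x + 256

Expanding det(x·I − A) (e.g. by cofactor expansion or by noting that A is similar to its Jordan form J, which has the same characteristic polynomial as A) gives
  χ_A(x) = x^4 + 16*x^3 + 96*x^2 + 256*x + 256
which factors as (x + 4)^4. The eigenvalues (with algebraic multiplicities) are λ = -4 with multiplicity 4.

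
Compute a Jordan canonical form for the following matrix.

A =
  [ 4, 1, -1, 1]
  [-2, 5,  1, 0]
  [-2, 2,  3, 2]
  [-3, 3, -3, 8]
J_3(5) ⊕ J_1(5)

The characteristic polynomial is
  det(x·I − A) = x^4 - 20*x^3 + 150*x^2 - 500*x + 625 = (x - 5)^4

Eigenvalues and multiplicities (the geometric multiplicity of λ is n − rank(A − λI), which equals the number of Jordan blocks for λ):
  λ = 5: algebraic multiplicity = 4, geometric multiplicity = 2

Determining the block sizes for each eigenvalue:
  λ = 5: with am = 4 and gm = 2, the partition is not yet determined (e.g. several partitions of 4 into 2 parts exist). Let N = A − (5)·I. Computing rank(N^1) = 2, rank(N^2) = 1, rank(N^3) = 0; the number of blocks of size ≥ j is rank(N^{j−1}) − rank(N^j), giving [2, 1, 1]. So we have 1 block(s) of size 3, 1 block(s) of size 1 → block sizes [3, 1]

Assembling the blocks gives a Jordan form
J =
  [5, 1, 0, 0]
  [0, 5, 1, 0]
  [0, 0, 5, 0]
  [0, 0, 0, 5]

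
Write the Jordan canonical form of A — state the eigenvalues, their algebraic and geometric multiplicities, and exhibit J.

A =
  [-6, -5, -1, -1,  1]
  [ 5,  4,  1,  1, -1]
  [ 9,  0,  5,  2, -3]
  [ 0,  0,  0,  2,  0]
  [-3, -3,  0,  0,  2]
J_1(-1) ⊕ J_3(2) ⊕ J_1(2)

The characteristic polynomial is
  det(x·I − A) = x^5 - 7*x^4 + 16*x^3 - 8*x^2 - 16*x + 16 = (x - 2)^4*(x + 1)

Eigenvalues and multiplicities (the geometric multiplicity of λ is n − rank(A − λI), which equals the number of Jordan blocks for λ):
  λ = -1: algebraic multiplicity = 1, geometric multiplicity = 1
  λ = 2: algebraic multiplicity = 4, geometric multiplicity = 2

Determining the block sizes for each eigenvalue:
  λ = -1: one block (gm = 1), so the single block has size am = 1 → block sizes [1]
  λ = 2: with am = 4 and gm = 2, the partition is not yet determined (e.g. several partitions of 4 into 2 parts exist). Let N = A − (2)·I. Computing rank(N^1) = 3, rank(N^2) = 2, rank(N^3) = 1; the number of blocks of size ≥ j is rank(N^{j−1}) − rank(N^j), giving [2, 1, 1]. So we have 1 block(s) of size 3, 1 block(s) of size 1 → block sizes [3, 1]

Assembling the blocks gives a Jordan form
J =
  [-1, 0, 0, 0, 0]
  [ 0, 2, 1, 0, 0]
  [ 0, 0, 2, 1, 0]
  [ 0, 0, 0, 2, 0]
  [ 0, 0, 0, 0, 2]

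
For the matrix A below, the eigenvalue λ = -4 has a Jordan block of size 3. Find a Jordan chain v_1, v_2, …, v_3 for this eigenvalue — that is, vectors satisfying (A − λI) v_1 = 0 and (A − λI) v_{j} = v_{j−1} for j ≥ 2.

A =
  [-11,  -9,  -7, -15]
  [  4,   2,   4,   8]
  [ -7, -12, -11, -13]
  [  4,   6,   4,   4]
A Jordan chain for λ = -4 of length 3:
v_1 = (2, 0, -2, 0)ᵀ
v_2 = (-7, 4, -7, 4)ᵀ
v_3 = (1, 0, 0, 0)ᵀ

Let N = A − (-4)·I. We want v_3 with N^3 v_3 = 0 but N^2 v_3 ≠ 0; then v_{j-1} := N · v_j for j = 3, …, 2.

Pick v_3 = (1, 0, 0, 0)ᵀ.
Then v_2 = N · v_3 = (-7, 4, -7, 4)ᵀ.
Then v_1 = N · v_2 = (2, 0, -2, 0)ᵀ.

Sanity check: (A − (-4)·I) v_1 = (0, 0, 0, 0)ᵀ = 0. ✓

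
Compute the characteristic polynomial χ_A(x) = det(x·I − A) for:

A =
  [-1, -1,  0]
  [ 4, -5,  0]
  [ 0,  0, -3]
x^3 + 9*x^2 + 27*x + 27

Expanding det(x·I − A) (e.g. by cofactor expansion or by noting that A is similar to its Jordan form J, which has the same characteristic polynomial as A) gives
  χ_A(x) = x^3 + 9*x^2 + 27*x + 27
which factors as (x + 3)^3. The eigenvalues (with algebraic multiplicities) are λ = -3 with multiplicity 3.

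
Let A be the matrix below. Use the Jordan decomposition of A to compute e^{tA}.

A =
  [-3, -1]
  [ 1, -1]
e^{tA} =
  [-t*exp(-2*t) + exp(-2*t), -t*exp(-2*t)]
  [t*exp(-2*t), t*exp(-2*t) + exp(-2*t)]

Strategy: write A = P · J · P⁻¹ where J is a Jordan canonical form, so e^{tA} = P · e^{tJ} · P⁻¹, and e^{tJ} can be computed block-by-block.

A has Jordan form
J =
  [-2,  1]
  [ 0, -2]
(up to reordering of blocks).

Per-block formulas:
  For a 2×2 Jordan block J_2(-2): exp(t · J_2(-2)) = e^(-2t)·(I + t·N), where N is the 2×2 nilpotent shift.

After assembling e^{tJ} and conjugating by P, we get:

e^{tA} =
  [-t*exp(-2*t) + exp(-2*t), -t*exp(-2*t)]
  [t*exp(-2*t), t*exp(-2*t) + exp(-2*t)]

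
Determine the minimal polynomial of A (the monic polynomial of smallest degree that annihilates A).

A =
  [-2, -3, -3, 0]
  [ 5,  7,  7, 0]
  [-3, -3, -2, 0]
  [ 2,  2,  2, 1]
x^3 - 3*x^2 + 3*x - 1

The characteristic polynomial is χ_A(x) = (x - 1)^4, so the eigenvalues are known. The minimal polynomial is
  m_A(x) = Π_λ (x − λ)^{k_λ}
where k_λ is the size of the *largest* Jordan block for λ (equivalently, the smallest k with (A − λI)^k v = 0 for every generalised eigenvector v of λ).

  λ = 1: largest Jordan block has size 3, contributing (x − 1)^3

So m_A(x) = (x - 1)^3 = x^3 - 3*x^2 + 3*x - 1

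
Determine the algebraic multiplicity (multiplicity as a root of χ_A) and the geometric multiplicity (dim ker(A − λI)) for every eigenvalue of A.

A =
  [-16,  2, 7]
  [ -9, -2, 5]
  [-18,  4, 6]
λ = -4: alg = 3, geom = 1

Step 1 — factor the characteristic polynomial to read off the algebraic multiplicities:
  χ_A(x) = (x + 4)^3

Step 2 — compute geometric multiplicities via the rank-nullity identity g(λ) = n − rank(A − λI):
  rank(A − (-4)·I) = 2, so dim ker(A − (-4)·I) = n − 2 = 1

Summary:
  λ = -4: algebraic multiplicity = 3, geometric multiplicity = 1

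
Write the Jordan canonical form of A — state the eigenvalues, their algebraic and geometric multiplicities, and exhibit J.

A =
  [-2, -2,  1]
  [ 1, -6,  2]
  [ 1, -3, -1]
J_3(-3)

The characteristic polynomial is
  det(x·I − A) = x^3 + 9*x^2 + 27*x + 27 = (x + 3)^3

Eigenvalues and multiplicities (the geometric multiplicity of λ is n − rank(A − λI), which equals the number of Jordan blocks for λ):
  λ = -3: algebraic multiplicity = 3, geometric multiplicity = 1

Determining the block sizes for each eigenvalue:
  λ = -3: one block (gm = 1), so the single block has size am = 3 → block sizes [3]

Assembling the blocks gives a Jordan form
J =
  [-3,  1,  0]
  [ 0, -3,  1]
  [ 0,  0, -3]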